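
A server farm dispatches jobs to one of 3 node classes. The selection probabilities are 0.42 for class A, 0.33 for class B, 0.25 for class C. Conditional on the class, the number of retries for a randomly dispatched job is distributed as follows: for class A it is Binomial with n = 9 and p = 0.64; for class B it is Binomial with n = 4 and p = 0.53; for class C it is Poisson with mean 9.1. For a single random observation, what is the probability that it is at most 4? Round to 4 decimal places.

0.4223

Conditional on each class, P(X ≤ 4): A: 0.189036; B: 1; C: 0.0516822.
By total probability, P(X ≤ 4) = 0.42·0.189036 + 0.33·1 + 0.25·0.0516822 = 0.422316.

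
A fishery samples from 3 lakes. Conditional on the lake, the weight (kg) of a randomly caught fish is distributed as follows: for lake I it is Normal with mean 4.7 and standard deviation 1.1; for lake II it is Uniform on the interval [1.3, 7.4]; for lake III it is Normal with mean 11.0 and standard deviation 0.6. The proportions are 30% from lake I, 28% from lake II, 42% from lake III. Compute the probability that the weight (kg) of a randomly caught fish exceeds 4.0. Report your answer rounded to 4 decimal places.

Conditional on each lake, P(X > 4.0): I: 0.73773; II: 0.557377; III: 1.
By total probability, P(X > 4.0) = 0.3·0.73773 + 0.28·0.557377 + 0.42·1 = 0.797385.

0.7974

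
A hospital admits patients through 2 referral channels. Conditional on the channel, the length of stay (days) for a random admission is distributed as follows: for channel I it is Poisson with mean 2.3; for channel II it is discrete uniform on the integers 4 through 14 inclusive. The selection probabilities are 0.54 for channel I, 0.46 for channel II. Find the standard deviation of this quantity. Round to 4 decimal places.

Per component, I: μ=2.3, E[X²]=7.59; II: μ=9, E[X²]=91.
E[X] = 0.54·2.3 + 0.46·9 = 5.382.
E[X²] = 0.54·7.59 + 0.46·91 = 45.9586.
Var(X) = E[X²] − (E[X])² = 45.9586 − 28.9659 = 16.9927.
SD(X) = √16.9927 = 4.12222.

4.1222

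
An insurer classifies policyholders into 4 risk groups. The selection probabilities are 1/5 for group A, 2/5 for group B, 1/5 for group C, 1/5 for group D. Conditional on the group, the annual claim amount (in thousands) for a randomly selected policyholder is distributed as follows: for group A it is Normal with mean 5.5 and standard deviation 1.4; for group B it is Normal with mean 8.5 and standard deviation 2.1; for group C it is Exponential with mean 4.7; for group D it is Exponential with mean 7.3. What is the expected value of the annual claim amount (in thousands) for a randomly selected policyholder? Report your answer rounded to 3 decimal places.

Component means — A: 5.5; B: 8.5; C: 4.7; D: 7.3.
E[X] = 0.2·5.5 + 0.4·8.5 + 0.2·4.7 + 0.2·7.3 = 6.9.

6.900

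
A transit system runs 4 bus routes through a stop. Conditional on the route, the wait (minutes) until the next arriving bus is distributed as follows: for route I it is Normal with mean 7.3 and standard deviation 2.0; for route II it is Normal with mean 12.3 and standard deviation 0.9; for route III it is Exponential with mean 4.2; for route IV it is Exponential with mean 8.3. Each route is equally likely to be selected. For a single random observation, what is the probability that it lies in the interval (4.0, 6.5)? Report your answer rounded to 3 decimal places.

Conditional on each route, P(4.0 < X < 6.5): I: 0.295107; II: 5.80123e-11; III: 0.173067; IV: 0.160619.
By total probability, P(4.0 < X < 6.5) = 0.25·0.295107 + 0.25·5.80123e-11 + 0.25·0.173067 + 0.25·0.160619 = 0.157198.

0.157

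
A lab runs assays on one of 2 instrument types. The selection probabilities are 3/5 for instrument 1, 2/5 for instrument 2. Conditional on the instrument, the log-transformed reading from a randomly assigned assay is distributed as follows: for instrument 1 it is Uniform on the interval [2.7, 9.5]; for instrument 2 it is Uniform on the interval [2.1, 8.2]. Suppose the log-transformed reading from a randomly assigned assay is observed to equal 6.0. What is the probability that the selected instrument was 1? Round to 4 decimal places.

Likelihoods f(6.0 | ·): 1: 0.147059; 2: 0.163934.
Posterior ∝ prior × likelihood. Numerator for 1: 0.6·0.147059 = 0.0882353.
Normalizing constant: 0.6·0.147059 + 0.4·0.163934 = 0.153809.
P(1 | observation) = 0.0882353 / 0.153809 = 0.573668.

0.5737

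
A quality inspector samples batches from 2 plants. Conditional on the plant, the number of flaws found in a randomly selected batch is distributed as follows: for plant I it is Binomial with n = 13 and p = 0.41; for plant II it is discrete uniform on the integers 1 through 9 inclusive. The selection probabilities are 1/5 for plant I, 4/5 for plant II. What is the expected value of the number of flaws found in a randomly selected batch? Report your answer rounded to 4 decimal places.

Component means — I: 5.33; II: 5.
E[X] = 0.2·5.33 + 0.8·5 = 5.066.

5.0660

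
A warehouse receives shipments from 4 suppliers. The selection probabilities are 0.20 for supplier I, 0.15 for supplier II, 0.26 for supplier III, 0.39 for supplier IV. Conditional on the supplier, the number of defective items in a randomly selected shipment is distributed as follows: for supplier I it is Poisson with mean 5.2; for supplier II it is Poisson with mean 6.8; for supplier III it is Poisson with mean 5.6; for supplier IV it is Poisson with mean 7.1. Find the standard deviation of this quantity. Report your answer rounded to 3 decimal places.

2.635

Per component, I: μ=5.2, E[X²]=32.24; II: μ=6.8, E[X²]=53.04; III: μ=5.6, E[X²]=36.96; IV: μ=7.1, E[X²]=57.51.
E[X] = 0.2·5.2 + 0.15·6.8 + 0.26·5.6 + 0.39·7.1 = 6.285.
E[X²] = 0.2·32.24 + 0.15·53.04 + 0.26·36.96 + 0.39·57.51 = 46.4425.
Var(X) = E[X²] − (E[X])² = 46.4425 − 39.5012 = 6.94127.
SD(X) = √6.94127 = 2.63463.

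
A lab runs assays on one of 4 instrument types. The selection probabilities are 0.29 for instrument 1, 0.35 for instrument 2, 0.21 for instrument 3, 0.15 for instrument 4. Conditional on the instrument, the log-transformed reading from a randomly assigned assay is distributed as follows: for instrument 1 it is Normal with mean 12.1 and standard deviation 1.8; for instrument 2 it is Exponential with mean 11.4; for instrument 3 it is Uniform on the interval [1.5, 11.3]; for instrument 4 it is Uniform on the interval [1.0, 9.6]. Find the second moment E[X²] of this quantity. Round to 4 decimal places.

For each component E[X²] = Var + (mean)², giving 1: 149.65; 2: 259.92; 3: 48.9633; 4: 34.2533.
Overall E[X²] = 0.29·149.65 + 0.35·259.92 + 0.21·48.9633 + 0.15·34.2533 = 149.791.

149.7908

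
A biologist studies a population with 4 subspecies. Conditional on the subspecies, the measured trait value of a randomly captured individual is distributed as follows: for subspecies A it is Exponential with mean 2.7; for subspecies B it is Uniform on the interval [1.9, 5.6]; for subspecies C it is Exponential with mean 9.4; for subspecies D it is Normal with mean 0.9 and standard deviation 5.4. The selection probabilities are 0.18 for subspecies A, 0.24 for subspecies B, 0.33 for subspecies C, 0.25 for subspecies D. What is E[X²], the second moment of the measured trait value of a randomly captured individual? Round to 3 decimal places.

For each component E[X²] = Var + (mean)², giving A: 14.58; B: 15.2033; C: 176.72; D: 29.97.
Overall E[X²] = 0.18·14.58 + 0.24·15.2033 + 0.33·176.72 + 0.25·29.97 = 72.0833.

72.083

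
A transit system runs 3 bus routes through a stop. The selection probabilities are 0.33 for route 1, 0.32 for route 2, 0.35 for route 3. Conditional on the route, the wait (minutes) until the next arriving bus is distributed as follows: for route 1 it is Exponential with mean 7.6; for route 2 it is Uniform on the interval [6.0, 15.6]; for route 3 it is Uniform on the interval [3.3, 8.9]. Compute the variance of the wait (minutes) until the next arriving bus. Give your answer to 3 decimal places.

26.248

Per component, 1: μ=7.6, E[X²]=115.52; 2: μ=10.8, E[X²]=124.32; 3: μ=6.1, E[X²]=39.8233.
E[X] = 0.33·7.6 + 0.32·10.8 + 0.35·6.1 = 8.099.
E[X²] = 0.33·115.52 + 0.32·124.32 + 0.35·39.8233 = 91.8422.
Var(X) = E[X²] − (E[X])² = 91.8422 − 65.5938 = 26.2484.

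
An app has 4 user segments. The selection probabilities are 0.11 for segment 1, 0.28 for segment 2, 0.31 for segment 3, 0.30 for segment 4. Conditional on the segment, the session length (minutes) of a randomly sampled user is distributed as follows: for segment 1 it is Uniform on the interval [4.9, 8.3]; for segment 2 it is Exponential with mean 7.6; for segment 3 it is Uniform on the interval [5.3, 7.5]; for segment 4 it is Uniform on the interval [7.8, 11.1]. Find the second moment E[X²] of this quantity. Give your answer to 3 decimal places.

77.129

For each component E[X²] = Var + (mean)², giving 1: 44.5233; 2: 115.52; 3: 41.3633; 4: 90.21.
Overall E[X²] = 0.11·44.5233 + 0.28·115.52 + 0.31·41.3633 + 0.3·90.21 = 77.1288.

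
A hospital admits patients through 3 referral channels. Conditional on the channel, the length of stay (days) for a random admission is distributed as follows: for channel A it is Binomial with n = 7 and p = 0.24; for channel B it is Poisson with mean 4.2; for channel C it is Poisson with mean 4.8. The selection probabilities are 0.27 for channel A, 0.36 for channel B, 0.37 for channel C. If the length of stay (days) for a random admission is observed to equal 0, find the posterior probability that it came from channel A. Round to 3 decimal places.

0.824

Likelihoods P(X=0 | ·): A: 0.146452; B: 0.0149956; C: 0.00822975.
Posterior ∝ prior × likelihood. Numerator for A: 0.27·0.146452 = 0.039542.
Normalizing constant: 0.27·0.146452 + 0.36·0.0149956 + 0.37·0.00822975 = 0.0479854.
P(A | observation) = 0.039542 / 0.0479854 = 0.824042.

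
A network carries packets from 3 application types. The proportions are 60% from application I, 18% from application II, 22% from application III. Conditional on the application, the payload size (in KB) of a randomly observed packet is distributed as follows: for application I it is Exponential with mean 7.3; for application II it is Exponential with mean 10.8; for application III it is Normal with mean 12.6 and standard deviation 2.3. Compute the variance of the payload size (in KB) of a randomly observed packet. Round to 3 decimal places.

Per component, I: μ=7.3, E[X²]=106.58; II: μ=10.8, E[X²]=233.28; III: μ=12.6, E[X²]=164.05.
E[X] = 0.6·7.3 + 0.18·10.8 + 0.22·12.6 = 9.096.
E[X²] = 0.6·106.58 + 0.18·233.28 + 0.22·164.05 = 142.029.
Var(X) = E[X²] − (E[X])² = 142.029 − 82.7372 = 59.2922.

59.292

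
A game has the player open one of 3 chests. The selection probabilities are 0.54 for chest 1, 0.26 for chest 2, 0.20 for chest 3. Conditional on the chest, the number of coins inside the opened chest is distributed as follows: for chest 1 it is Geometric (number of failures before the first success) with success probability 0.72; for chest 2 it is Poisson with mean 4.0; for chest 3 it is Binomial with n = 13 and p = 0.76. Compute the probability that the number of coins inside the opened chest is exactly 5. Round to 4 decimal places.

Conditional on each chest, P(X = 5): 1: 0.00123915; 2: 0.156293; 3: 0.003592.
By total probability, P(X = 5) = 0.54·0.00123915 + 0.26·0.156293 + 0.2·0.003592 = 0.0420238.

0.0420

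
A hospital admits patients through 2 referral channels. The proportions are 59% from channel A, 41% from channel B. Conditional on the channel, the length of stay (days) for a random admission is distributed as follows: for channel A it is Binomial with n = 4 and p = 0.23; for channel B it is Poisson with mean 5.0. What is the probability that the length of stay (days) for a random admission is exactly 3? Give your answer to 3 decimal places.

Conditional on each channel, P(X = 3): A: 0.0374744; B: 0.140374.
By total probability, P(X = 3) = 0.59·0.0374744 + 0.41·0.140374 = 0.0796632.

0.080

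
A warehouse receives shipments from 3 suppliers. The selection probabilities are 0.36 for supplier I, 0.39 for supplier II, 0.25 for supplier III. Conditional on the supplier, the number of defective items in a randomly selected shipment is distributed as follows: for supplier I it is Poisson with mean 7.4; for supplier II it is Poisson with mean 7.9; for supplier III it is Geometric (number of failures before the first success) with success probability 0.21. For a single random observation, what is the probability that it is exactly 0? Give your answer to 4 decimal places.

Conditional on each supplier, P(X = 0): I: 0.000611253; II: 0.000370744; III: 0.21.
By total probability, P(X = 0) = 0.36·0.000611253 + 0.39·0.000370744 + 0.25·0.21 = 0.0528646.

0.0529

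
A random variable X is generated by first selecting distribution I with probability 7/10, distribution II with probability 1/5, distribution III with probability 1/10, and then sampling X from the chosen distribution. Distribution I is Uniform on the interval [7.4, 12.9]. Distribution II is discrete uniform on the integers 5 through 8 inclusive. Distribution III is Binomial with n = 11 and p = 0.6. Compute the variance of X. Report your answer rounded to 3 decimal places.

Per component, I: μ=10.15, E[X²]=105.543; II: μ=6.5, E[X²]=43.5; III: μ=6.6, E[X²]=46.2.
E[X] = 0.7·10.15 + 0.2·6.5 + 0.1·6.6 = 9.065.
E[X²] = 0.7·105.543 + 0.2·43.5 + 0.1·46.2 = 87.2003.
Var(X) = E[X²] − (E[X])² = 87.2003 − 82.1742 = 5.02611.

5.026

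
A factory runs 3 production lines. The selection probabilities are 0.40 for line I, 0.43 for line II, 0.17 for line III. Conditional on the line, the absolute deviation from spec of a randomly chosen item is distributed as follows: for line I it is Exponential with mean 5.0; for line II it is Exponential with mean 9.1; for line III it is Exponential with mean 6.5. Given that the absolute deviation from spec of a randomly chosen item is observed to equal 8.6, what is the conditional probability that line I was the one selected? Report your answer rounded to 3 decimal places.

Likelihoods f(8.6 | ·): I: 0.0358132; II: 0.0427097; III: 0.0409715.
Posterior ∝ prior × likelihood. Numerator for I: 0.4·0.0358132 = 0.0143253.
Normalizing constant: 0.4·0.0358132 + 0.43·0.0427097 + 0.17·0.0409715 = 0.0396556.
P(I | observation) = 0.0143253 / 0.0396556 = 0.361242.

0.361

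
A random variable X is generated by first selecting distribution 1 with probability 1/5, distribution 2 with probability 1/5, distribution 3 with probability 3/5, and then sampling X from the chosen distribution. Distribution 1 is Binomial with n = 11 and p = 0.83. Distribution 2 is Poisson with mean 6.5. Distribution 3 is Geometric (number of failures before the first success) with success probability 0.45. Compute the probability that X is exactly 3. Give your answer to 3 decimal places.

0.059

Conditional on each component, P(X = 3): 1: 6.58127e-05; 2: 0.0688137; 3: 0.0748688.
By total probability, P(X = 3) = 0.2·6.58127e-05 + 0.2·0.0688137 + 0.6·0.0748688 = 0.0586971.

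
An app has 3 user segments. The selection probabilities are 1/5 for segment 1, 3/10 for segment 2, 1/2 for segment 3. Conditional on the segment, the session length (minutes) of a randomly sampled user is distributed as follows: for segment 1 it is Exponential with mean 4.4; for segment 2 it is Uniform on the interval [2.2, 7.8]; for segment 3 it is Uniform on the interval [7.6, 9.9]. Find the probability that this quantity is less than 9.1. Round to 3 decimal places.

0.801

Conditional on each segment, P(X < 9.1): 1: 0.873585; 2: 1; 3: 0.652174.
By total probability, P(X < 9.1) = 0.2·0.873585 + 0.3·1 + 0.5·0.652174 = 0.800804.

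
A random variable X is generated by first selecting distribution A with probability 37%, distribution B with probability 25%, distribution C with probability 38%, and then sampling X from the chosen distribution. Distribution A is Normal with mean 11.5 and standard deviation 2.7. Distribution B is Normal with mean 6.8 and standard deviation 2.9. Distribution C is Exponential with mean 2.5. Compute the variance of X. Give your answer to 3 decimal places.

Per component, A: μ=11.5, E[X²]=139.54; B: μ=6.8, E[X²]=54.65; C: μ=2.5, E[X²]=12.5.
E[X] = 0.37·11.5 + 0.25·6.8 + 0.38·2.5 = 6.905.
E[X²] = 0.37·139.54 + 0.25·54.65 + 0.38·12.5 = 70.0423.
Var(X) = E[X²] − (E[X])² = 70.0423 − 47.679 = 22.3633.

22.363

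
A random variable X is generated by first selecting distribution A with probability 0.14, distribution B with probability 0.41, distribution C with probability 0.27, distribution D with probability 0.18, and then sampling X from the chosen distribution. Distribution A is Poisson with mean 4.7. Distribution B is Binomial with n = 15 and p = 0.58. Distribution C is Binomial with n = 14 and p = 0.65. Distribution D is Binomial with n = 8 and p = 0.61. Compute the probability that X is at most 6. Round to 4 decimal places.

Conditional on each component, P(X ≤ 6): A: 0.804605; B: 0.125402; C: 0.0753446; D: 0.882776.
By total probability, P(X ≤ 6) = 0.14·0.804605 + 0.41·0.125402 + 0.27·0.0753446 + 0.18·0.882776 = 0.343302.

0.3433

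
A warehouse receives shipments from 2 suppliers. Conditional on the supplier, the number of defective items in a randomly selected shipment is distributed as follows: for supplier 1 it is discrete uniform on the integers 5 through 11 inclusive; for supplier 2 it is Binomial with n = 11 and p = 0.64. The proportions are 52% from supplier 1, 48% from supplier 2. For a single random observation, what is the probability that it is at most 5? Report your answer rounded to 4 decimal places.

Conditional on each supplier, P(X ≤ 5): 1: 0.142857; 2: 0.16613.
By total probability, P(X ≤ 5) = 0.52·0.142857 + 0.48·0.16613 = 0.154028.

0.1540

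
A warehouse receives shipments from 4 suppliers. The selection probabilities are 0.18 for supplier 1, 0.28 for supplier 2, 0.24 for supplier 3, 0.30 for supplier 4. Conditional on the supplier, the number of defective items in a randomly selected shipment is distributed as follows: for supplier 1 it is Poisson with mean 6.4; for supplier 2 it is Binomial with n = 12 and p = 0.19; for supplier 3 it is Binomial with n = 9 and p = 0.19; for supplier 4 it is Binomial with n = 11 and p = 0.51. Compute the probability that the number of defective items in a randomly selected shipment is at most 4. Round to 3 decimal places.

Conditional on each supplier, P(X ≤ 4): 1: 0.23507; 2: 0.939989; 3: 0.984246; 4: 0.252315.
By total probability, P(X ≤ 4) = 0.18·0.23507 + 0.28·0.939989 + 0.24·0.984246 + 0.3·0.252315 = 0.617423.

0.617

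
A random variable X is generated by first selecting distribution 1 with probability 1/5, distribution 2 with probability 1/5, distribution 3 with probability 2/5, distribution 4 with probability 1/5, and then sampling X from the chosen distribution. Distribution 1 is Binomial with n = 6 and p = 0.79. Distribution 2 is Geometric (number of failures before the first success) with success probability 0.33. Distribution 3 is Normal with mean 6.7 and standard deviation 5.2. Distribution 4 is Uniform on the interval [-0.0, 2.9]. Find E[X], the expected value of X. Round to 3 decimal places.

4.324

Component means — 1: 4.74; 2: 2.0303; 3: 6.7; 4: 1.45.
E[X] = 0.2·4.74 + 0.2·2.0303 + 0.4·6.7 + 0.2·1.45 = 4.32406.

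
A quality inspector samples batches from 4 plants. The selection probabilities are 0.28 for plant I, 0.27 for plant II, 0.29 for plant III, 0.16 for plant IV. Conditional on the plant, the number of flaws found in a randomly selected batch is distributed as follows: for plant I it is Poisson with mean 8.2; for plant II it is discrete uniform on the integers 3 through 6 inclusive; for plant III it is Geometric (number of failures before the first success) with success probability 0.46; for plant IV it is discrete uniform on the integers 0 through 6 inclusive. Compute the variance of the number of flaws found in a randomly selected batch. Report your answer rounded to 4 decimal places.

Per component, I: μ=8.2, E[X²]=75.44; II: μ=4.5, E[X²]=21.5; III: μ=1.17391, E[X²]=3.93006; IV: μ=3, E[X²]=13.
E[X] = 0.28·8.2 + 0.27·4.5 + 0.29·1.17391 + 0.16·3 = 4.33143.
E[X²] = 0.28·75.44 + 0.27·21.5 + 0.29·3.93006 + 0.16·13 = 30.1479.
Var(X) = E[X²] − (E[X])² = 30.1479 − 18.7613 = 11.3866.

11.3866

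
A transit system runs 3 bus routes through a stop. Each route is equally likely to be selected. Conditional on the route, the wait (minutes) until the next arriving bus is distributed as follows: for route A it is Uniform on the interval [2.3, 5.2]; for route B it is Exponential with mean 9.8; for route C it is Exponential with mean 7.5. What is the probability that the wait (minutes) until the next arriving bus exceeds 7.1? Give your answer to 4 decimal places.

0.2909

Conditional on each route, P(X > 7.1): A: 0; B: 0.484572; C: 0.388032.
By total probability, P(X > 7.1) = 0.333333·0 + 0.333333·0.484572 + 0.333333·0.388032 = 0.290868.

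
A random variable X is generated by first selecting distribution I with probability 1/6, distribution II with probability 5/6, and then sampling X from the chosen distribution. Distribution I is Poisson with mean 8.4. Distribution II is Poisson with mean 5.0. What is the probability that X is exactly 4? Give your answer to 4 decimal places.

0.1540

Conditional on each component, P(X = 4): I: 0.0466479; II: 0.175467.
By total probability, P(X = 4) = 0.166667·0.0466479 + 0.833333·0.175467 = 0.153997.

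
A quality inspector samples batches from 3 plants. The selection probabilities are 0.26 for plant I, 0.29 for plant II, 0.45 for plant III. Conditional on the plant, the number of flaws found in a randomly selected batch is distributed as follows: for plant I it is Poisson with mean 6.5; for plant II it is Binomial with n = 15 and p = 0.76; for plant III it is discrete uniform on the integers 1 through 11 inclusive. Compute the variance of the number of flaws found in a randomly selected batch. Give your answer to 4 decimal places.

12.6284

Per component, I: μ=6.5, E[X²]=48.75; II: μ=11.4, E[X²]=132.696; III: μ=6, E[X²]=46.
E[X] = 0.26·6.5 + 0.29·11.4 + 0.45·6 = 7.696.
E[X²] = 0.26·48.75 + 0.29·132.696 + 0.45·46 = 71.8568.
Var(X) = E[X²] − (E[X])² = 71.8568 − 59.2284 = 12.6284.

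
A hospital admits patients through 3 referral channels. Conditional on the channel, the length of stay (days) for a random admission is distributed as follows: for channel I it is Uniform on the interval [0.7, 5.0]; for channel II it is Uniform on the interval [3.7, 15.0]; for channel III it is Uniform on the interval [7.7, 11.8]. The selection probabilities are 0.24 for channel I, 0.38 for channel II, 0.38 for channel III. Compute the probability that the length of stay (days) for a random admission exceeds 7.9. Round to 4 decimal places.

0.6002

Conditional on each channel, P(X > 7.9): I: 0; II: 0.628319; III: 0.95122.
By total probability, P(X > 7.9) = 0.24·0 + 0.38·0.628319 + 0.38·0.95122 = 0.600224.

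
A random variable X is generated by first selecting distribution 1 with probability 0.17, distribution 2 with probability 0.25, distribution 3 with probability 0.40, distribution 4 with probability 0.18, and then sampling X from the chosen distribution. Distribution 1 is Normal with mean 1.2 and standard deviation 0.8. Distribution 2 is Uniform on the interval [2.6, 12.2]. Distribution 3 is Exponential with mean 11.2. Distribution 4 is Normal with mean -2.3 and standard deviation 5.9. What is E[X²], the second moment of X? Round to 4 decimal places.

For each component E[X²] = Var + (mean)², giving 1: 2.08; 2: 62.44; 3: 250.88; 4: 40.1.
Overall E[X²] = 0.17·2.08 + 0.25·62.44 + 0.4·250.88 + 0.18·40.1 = 123.534.

123.5336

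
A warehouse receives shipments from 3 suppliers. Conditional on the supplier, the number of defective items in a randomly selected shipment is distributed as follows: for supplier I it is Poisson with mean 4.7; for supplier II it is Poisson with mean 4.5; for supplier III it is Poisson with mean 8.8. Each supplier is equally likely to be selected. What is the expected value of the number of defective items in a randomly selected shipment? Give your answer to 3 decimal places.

Component means — I: 4.7; II: 4.5; III: 8.8.
E[X] = 0.333333·4.7 + 0.333333·4.5 + 0.333333·8.8 = 6.

6.000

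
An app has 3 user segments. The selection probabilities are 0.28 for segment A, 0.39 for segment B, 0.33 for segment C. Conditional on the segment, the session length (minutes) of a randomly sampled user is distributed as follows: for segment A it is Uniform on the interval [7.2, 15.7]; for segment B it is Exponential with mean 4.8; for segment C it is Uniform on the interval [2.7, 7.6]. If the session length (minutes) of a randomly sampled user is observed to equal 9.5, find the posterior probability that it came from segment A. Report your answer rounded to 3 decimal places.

Likelihoods f(9.5 | ·): A: 0.117647; B: 0.0287884; C: 0.
Posterior ∝ prior × likelihood. Numerator for A: 0.28·0.117647 = 0.0329412.
Normalizing constant: 0.28·0.117647 + 0.39·0.0287884 + 0.33·0 = 0.0441687.
P(A | observation) = 0.0329412 / 0.0441687 = 0.745804.

0.746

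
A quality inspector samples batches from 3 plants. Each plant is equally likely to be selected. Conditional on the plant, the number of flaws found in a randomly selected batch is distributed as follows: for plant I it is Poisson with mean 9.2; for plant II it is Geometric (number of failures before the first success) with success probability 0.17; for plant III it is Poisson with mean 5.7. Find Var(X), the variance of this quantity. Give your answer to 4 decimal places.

18.0466

Per component, I: μ=9.2, E[X²]=93.84; II: μ=4.88235, E[X²]=52.5571; III: μ=5.7, E[X²]=38.19.
E[X] = 0.333333·9.2 + 0.333333·4.88235 + 0.333333·5.7 = 6.59412.
E[X²] = 0.333333·93.84 + 0.333333·52.5571 + 0.333333·38.19 = 61.529.
Var(X) = E[X²] − (E[X])² = 61.529 − 43.4824 = 18.0466.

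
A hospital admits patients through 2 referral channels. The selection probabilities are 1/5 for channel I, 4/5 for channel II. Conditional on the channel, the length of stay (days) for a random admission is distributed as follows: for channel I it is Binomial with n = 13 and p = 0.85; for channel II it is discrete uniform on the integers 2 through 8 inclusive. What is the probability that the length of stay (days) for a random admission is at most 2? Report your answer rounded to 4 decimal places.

Conditional on each channel, P(X ≤ 2): I: 5.01989e-08; II: 0.142857.
By total probability, P(X ≤ 2) = 0.2·5.01989e-08 + 0.8·0.142857 = 0.114286.

0.1143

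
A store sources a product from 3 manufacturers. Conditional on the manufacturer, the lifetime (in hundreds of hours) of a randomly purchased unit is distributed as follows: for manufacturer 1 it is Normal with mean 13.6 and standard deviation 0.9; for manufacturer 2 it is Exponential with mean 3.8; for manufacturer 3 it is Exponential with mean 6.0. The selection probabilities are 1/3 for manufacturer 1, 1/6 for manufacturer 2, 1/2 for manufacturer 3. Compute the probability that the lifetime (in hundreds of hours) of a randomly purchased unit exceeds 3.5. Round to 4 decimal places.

Conditional on each manufacturer, P(X > 3.5): 1: 1; 2: 0.3981; 3: 0.558035.
By total probability, P(X > 3.5) = 0.333333·1 + 0.166667·0.3981 + 0.5·0.558035 = 0.678701.

0.6787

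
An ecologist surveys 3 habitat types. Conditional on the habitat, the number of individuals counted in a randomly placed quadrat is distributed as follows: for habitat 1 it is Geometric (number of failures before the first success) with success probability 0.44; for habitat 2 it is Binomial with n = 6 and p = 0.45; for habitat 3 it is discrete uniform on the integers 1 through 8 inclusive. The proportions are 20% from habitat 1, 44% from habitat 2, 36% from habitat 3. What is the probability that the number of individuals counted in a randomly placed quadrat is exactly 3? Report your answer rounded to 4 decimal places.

Conditional on each habitat, P(X = 3): 1: 0.077271; 2: 0.303218; 3: 0.125.
By total probability, P(X = 3) = 0.2·0.077271 + 0.44·0.303218 + 0.36·0.125 = 0.19387.

0.1939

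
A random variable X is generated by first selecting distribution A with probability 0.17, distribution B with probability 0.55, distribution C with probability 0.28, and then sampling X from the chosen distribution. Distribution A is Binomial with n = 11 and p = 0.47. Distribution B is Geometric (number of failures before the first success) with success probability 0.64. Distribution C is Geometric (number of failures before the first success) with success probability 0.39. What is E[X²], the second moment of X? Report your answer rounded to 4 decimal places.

For each component E[X²] = Var + (mean)², giving A: 29.469; B: 1.19531; C: 6.45694.
Overall E[X²] = 0.17·29.469 + 0.55·1.19531 + 0.28·6.45694 = 7.47509.

7.4751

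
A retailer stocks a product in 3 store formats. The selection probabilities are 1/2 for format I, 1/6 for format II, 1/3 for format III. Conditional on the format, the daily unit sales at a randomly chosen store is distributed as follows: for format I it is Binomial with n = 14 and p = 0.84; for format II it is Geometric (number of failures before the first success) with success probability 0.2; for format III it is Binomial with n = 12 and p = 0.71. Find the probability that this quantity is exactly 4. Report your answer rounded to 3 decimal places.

0.016

Conditional on each format, P(X = 4): I: 5.47963e-06; II: 0.08192; III: 0.00629249.
By total probability, P(X = 4) = 0.5·5.47963e-06 + 0.166667·0.08192 + 0.333333·0.00629249 = 0.0157536.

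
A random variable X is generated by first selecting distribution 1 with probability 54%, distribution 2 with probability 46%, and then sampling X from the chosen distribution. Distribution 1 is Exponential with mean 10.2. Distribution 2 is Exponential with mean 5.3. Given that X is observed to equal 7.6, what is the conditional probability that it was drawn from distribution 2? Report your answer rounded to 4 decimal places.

Likelihoods f(7.6 | ·): 1: 0.046538; 2: 0.0449741.
Posterior ∝ prior × likelihood. Numerator for 2: 0.46·0.0449741 = 0.0206881.
Normalizing constant: 0.54·0.046538 + 0.46·0.0449741 = 0.0458186.
P(2 | observation) = 0.0206881 / 0.0458186 = 0.451521.

0.4515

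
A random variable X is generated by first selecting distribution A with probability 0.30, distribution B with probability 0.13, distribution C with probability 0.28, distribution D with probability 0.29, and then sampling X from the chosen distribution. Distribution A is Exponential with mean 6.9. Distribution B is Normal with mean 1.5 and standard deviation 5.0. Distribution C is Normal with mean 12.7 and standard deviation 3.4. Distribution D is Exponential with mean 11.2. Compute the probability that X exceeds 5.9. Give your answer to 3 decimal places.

0.597

Conditional on each component, P(X > 5.9): A: 0.425252; B: 0.18943; C: 0.97725; D: 0.5905.
By total probability, P(X > 5.9) = 0.3·0.425252 + 0.13·0.18943 + 0.28·0.97725 + 0.29·0.5905 = 0.597077.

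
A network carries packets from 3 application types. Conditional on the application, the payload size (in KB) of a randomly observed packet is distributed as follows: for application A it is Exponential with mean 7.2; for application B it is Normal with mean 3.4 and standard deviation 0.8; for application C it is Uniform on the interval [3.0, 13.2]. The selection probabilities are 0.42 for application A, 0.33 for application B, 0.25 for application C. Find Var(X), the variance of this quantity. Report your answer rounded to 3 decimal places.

28.060

Per component, A: μ=7.2, E[X²]=103.68; B: μ=3.4, E[X²]=12.2; C: μ=8.1, E[X²]=74.28.
E[X] = 0.42·7.2 + 0.33·3.4 + 0.25·8.1 = 6.171.
E[X²] = 0.42·103.68 + 0.33·12.2 + 0.25·74.28 = 66.1416.
Var(X) = E[X²] − (E[X])² = 66.1416 − 38.0812 = 28.0604.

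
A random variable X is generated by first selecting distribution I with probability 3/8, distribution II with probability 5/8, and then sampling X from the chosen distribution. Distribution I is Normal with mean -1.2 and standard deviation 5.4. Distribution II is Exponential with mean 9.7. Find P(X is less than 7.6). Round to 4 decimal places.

Conditional on each component, P(X < 7.6): I: 0.94841; II: 0.543198.
By total probability, P(X < 7.6) = 0.375·0.94841 + 0.625·0.543198 = 0.695153.

0.6952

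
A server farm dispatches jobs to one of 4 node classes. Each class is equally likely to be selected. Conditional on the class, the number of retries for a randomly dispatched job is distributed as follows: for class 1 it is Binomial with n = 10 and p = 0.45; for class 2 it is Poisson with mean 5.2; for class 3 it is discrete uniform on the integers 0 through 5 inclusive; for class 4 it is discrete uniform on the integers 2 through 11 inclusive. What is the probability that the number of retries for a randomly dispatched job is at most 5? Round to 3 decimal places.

Conditional on each class, P(X ≤ 5): 1: 0.738437; 2: 0.580913; 3: 1; 4: 0.4.
By total probability, P(X ≤ 5) = 0.25·0.738437 + 0.25·0.580913 + 0.25·1 + 0.25·0.4 = 0.679838.

0.680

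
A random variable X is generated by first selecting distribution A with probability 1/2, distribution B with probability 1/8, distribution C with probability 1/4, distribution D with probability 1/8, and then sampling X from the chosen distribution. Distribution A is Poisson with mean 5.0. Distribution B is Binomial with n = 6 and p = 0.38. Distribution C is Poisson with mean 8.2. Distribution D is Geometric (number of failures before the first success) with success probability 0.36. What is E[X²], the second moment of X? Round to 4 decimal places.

35.6988

For each component E[X²] = Var + (mean)², giving A: 30; B: 6.612; C: 75.44; D: 8.09877.
Overall E[X²] = 0.5·30 + 0.125·6.612 + 0.25·75.44 + 0.125·8.09877 = 35.6988.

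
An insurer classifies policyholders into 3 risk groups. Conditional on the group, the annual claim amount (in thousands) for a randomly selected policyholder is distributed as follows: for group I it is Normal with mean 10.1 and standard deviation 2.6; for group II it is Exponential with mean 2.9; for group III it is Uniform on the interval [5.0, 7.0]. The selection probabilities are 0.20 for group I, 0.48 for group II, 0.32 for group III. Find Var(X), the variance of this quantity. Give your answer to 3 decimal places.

13.024

Per component, I: μ=10.1, E[X²]=108.77; II: μ=2.9, E[X²]=16.82; III: μ=6, E[X²]=36.3333.
E[X] = 0.2·10.1 + 0.48·2.9 + 0.32·6 = 5.332.
E[X²] = 0.2·108.77 + 0.48·16.82 + 0.32·36.3333 = 41.4543.
Var(X) = E[X²] − (E[X])² = 41.4543 − 28.4302 = 13.024.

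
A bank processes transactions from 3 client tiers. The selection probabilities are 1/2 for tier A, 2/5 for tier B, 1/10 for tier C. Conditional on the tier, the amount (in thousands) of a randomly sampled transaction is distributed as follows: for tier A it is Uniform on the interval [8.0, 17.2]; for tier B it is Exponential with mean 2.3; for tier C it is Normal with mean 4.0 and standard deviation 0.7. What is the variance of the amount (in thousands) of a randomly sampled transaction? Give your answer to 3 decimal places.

Per component, A: μ=12.6, E[X²]=165.813; B: μ=2.3, E[X²]=10.58; C: μ=4, E[X²]=16.49.
E[X] = 0.5·12.6 + 0.4·2.3 + 0.1·4 = 7.62.
E[X²] = 0.5·165.813 + 0.4·10.58 + 0.1·16.49 = 88.7877.
Var(X) = E[X²] − (E[X])² = 88.7877 − 58.0644 = 30.7233.

30.723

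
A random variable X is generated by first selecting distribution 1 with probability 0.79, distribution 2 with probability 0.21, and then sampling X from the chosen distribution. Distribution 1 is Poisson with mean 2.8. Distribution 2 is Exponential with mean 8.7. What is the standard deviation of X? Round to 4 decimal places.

Per component, 1: μ=2.8, E[X²]=10.64; 2: μ=8.7, E[X²]=151.38.
E[X] = 0.79·2.8 + 0.21·8.7 = 4.039.
E[X²] = 0.79·10.64 + 0.21·151.38 = 40.1954.
Var(X) = E[X²] − (E[X])² = 40.1954 − 16.3135 = 23.8819.
SD(X) = √23.8819 = 4.88691.

4.8869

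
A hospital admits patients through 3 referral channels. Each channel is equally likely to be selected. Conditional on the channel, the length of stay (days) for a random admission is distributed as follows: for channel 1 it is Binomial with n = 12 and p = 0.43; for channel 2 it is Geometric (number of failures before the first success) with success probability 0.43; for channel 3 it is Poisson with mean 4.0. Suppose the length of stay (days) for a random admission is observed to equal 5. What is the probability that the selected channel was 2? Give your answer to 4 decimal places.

Likelihoods P(X=5 | ·): 1: 0.22761; 2: 0.0258728; 3: 0.156293.
Posterior ∝ prior × likelihood. Numerator for 2: 0.333333·0.0258728 = 0.00862425.
Normalizing constant: 0.333333·0.22761 + 0.333333·0.0258728 + 0.333333·0.156293 = 0.136592.
P(2 | observation) = 0.00862425 / 0.136592 = 0.0631387.

0.0631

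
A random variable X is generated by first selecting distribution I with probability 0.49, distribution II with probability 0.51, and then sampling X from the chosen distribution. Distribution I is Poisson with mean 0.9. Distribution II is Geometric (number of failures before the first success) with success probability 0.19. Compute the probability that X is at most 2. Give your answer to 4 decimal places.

Conditional on each component, P(X ≤ 2): I: 0.937143; II: 0.468559.
By total probability, P(X ≤ 2) = 0.49·0.937143 + 0.51·0.468559 = 0.698165.

0.6982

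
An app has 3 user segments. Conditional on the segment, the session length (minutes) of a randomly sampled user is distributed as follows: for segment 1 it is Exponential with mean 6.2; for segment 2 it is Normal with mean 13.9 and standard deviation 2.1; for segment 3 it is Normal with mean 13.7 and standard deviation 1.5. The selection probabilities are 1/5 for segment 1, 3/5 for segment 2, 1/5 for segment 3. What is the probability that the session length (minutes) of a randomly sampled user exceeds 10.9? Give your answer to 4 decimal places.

0.7823

Conditional on each segment, P(X > 10.9): 1: 0.172378; 2: 0.923436; 3: 0.969026.
By total probability, P(X > 10.9) = 0.2·0.172378 + 0.6·0.923436 + 0.2·0.969026 = 0.782343.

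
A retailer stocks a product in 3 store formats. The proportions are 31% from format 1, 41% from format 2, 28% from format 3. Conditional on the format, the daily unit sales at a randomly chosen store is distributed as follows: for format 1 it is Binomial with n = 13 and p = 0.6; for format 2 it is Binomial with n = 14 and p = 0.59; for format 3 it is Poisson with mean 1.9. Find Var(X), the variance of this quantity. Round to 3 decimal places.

Per component, 1: μ=7.8, E[X²]=63.96; 2: μ=8.26, E[X²]=71.6142; 3: μ=1.9, E[X²]=5.51.
E[X] = 0.31·7.8 + 0.41·8.26 + 0.28·1.9 = 6.3366.
E[X²] = 0.31·63.96 + 0.41·71.6142 + 0.28·5.51 = 50.7322.
Var(X) = E[X²] − (E[X])² = 50.7322 − 40.1525 = 10.5797.

10.580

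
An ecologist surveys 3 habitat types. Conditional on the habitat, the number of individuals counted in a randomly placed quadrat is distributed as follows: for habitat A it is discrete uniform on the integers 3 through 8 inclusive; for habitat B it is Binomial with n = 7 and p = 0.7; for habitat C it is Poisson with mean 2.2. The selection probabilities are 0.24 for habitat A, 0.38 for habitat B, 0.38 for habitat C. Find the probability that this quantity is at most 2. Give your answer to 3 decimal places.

0.248

Conditional on each habitat, P(X ≤ 2): A: 0; B: 0.0287955; C: 0.622714.
By total probability, P(X ≤ 2) = 0.24·0 + 0.38·0.0287955 + 0.38·0.622714 = 0.247574.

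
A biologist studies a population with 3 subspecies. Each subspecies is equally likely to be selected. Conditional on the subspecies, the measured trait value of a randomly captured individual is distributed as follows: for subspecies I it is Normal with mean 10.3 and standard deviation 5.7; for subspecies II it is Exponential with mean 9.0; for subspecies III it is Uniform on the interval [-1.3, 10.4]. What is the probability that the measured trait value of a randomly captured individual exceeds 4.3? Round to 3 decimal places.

0.665

Conditional on each subspecies, P(X > 4.3): I: 0.853745; II: 0.62016; III: 0.521368.
By total probability, P(X > 4.3) = 0.333333·0.853745 + 0.333333·0.62016 + 0.333333·0.521368 = 0.665091.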